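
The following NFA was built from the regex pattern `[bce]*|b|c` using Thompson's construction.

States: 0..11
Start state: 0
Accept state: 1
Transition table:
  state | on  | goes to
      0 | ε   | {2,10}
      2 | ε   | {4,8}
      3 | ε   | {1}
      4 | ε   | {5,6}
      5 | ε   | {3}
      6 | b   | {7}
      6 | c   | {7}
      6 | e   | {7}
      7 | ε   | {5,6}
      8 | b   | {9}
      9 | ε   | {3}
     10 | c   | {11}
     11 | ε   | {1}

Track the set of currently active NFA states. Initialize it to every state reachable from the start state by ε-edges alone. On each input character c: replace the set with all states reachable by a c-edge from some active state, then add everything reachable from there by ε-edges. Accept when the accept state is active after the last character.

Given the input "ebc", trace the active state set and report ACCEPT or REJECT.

Answer: ACCEPT

Steps:
start: ε-closure({0}) = {0,1,2,3,4,5,6,8,10}
'e' @ 1: {1,3,5,6,7}  (accept∈set)
'b' @ 2: {1,3,5,6,7}  (accept∈set)
'c' @ 3: {1,3,5,6,7}  (accept∈set)
end set {1,3,5,6,7} — state 1 in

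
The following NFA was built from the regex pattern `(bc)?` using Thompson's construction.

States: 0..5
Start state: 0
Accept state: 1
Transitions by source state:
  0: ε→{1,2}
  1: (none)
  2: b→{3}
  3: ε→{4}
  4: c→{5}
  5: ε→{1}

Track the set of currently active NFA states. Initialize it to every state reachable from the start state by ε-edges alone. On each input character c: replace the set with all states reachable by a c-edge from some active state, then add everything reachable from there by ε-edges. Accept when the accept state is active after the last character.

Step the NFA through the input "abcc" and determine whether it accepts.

start: ε-closure({0}) = {0,1,2}
'a' @ 1: {}  — dead — no transitions
rest 'bcc' ignored (set empty)
final: {}; accept 1 not in set

Answer: REJECT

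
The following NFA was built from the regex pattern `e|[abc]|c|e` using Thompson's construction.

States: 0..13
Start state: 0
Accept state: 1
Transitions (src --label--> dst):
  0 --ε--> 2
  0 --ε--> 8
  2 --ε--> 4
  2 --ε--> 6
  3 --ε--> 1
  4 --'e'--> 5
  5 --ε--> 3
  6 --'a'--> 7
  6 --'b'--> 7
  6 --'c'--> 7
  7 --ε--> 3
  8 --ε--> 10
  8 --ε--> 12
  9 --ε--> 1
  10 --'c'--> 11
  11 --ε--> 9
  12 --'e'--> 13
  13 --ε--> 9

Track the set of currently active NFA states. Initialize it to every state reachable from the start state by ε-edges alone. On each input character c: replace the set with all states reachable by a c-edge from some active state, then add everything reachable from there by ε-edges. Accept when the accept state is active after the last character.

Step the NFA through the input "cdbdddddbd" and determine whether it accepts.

Answer: REJECT

Derivation:
start: ε-closure({0}) = {0,2,4,6,8,10,12}
'c' @ 1: {1,3,7,9,11}  [accepting]
'd' @ 2: {}  — dead — no transitions
rest 'bdddddbd' ignored (set empty)
end set {} — state 1 not in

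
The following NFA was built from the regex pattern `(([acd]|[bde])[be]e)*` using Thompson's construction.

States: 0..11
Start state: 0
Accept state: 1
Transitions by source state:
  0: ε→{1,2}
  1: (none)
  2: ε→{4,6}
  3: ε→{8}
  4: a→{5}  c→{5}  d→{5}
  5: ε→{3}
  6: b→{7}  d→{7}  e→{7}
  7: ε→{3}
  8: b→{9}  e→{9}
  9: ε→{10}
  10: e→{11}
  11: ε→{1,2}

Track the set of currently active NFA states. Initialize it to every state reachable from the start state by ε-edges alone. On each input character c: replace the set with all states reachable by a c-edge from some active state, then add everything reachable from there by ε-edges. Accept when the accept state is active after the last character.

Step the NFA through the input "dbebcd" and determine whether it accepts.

Answer: REJECT

Steps:
S₀ = ε-closure({0}) = {0,1,2,4,6}
'd' @ 1: {3,5,7,8}
'b' @ 2: {9,10}
'e' @ 3: {1,2,4,6,11}  [accepting]
'b' @ 4: {3,7,8}
'c' @ 5: {}  — no active states
rest 'd' ignored (set empty)
final: {}; accept 1 not in set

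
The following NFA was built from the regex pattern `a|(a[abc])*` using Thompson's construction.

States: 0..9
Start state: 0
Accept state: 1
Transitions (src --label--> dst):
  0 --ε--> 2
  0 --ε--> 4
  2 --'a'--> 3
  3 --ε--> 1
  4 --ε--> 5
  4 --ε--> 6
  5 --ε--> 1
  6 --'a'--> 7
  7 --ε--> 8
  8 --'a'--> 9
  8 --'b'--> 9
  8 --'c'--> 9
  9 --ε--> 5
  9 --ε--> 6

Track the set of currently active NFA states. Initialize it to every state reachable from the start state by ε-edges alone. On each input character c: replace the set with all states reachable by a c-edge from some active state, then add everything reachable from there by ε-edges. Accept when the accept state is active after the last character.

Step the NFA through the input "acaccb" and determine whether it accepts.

start: ε-closure({0}) = {0,1,2,4,5,6}
'a' @ 1: {1,3,7,8}  [accepting]
'c' @ 2: {1,5,6,9}  [accepting]
'a' @ 3: {7,8}
'c' @ 4: {1,5,6,9}  [accepting]
'c' @ 5: {}  — no active states
rest 'b' ignored (set empty)
end set {} — state 1 not in

Answer: REJECT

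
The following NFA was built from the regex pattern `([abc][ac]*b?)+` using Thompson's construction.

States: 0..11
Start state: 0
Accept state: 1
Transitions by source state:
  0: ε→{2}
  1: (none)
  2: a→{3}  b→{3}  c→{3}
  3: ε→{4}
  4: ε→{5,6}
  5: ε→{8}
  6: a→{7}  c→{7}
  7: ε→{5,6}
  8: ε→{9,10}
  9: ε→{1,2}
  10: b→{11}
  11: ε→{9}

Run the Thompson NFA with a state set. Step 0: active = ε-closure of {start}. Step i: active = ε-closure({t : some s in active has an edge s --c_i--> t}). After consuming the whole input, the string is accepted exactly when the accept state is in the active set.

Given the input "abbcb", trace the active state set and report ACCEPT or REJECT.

S₀ = ε-closure({0}) = {0,2}
'a' @ 1: {1,2,3,4,5,6,8,9,10}  (accept∈set)
'b' @ 2: {1,2,3,4,5,6,8,9,10,11}  (accept∈set)
'b' @ 3: {1,2,3,4,5,6,8,9,10,11}  (accept∈set)
'c' @ 4: {1,2,3,4,5,6,7,8,9,10}  (accept∈set)
'b' @ 5: {1,2,3,4,5,6,8,9,10,11}  (accept∈set)
final: {1,2,3,4,5,6,8,9,10,11}; accept 1 in set

Answer: ACCEPT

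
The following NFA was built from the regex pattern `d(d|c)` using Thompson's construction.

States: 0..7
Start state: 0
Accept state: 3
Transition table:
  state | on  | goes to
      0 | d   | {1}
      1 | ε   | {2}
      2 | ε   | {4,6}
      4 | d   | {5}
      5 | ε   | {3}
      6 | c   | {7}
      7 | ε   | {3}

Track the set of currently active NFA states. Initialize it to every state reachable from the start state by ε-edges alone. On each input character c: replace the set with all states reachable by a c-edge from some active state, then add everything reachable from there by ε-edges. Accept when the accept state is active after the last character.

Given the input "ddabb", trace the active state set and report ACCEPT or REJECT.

S₀ = ε-closure({0}) = {0}
'd' @ 1: {1,2,4,6}
'd' @ 2: {3,5}  [accepting]
'a' @ 3: {}  — dead — no transitions
rest 'bb' ignored (set empty)
final: {}; accept 3 not in set

Answer: REJECT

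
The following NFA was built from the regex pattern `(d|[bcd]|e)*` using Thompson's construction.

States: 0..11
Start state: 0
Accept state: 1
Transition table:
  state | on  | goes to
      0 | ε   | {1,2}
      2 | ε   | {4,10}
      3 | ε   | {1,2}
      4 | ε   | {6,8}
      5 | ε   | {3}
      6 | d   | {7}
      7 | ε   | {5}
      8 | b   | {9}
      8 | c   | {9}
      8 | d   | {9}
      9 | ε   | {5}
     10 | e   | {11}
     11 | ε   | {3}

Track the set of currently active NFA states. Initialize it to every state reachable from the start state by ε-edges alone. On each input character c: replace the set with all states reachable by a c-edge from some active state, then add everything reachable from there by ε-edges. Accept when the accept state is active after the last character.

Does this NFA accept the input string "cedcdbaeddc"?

Answer: REJECT

Steps:
S₀ = ε-closure({0}) = {0,1,2,4,6,8,10}
'c' @ 1: {1,2,3,4,5,6,8,9,10}  (accept∈set)
'e' @ 2: {1,2,3,4,6,8,10,11}  (accept∈set)
'd' @ 3: {1,2,3,4,5,6,7,8,9,10}  (accept∈set)
'c' @ 4: {1,2,3,4,5,6,8,9,10}  (accept∈set)
'd' @ 5: {1,2,3,4,5,6,7,8,9,10}  (accept∈set)
'b' @ 6: {1,2,3,4,5,6,8,9,10}  (accept∈set)
'a' @ 7: {}  — dead — no transitions
rest 'eddc' ignored (set empty)
final: {}; accept 1 not in set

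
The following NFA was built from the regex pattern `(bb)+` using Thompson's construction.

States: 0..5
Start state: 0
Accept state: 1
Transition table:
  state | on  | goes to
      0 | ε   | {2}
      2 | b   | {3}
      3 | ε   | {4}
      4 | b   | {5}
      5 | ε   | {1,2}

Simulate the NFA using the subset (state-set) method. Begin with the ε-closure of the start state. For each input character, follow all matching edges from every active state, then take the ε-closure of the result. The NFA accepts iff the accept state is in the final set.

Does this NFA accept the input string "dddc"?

start: ε-closure({0}) = {0,2}
'd' @ 1: {}  — no active states
rest 'ddc' ignored (set empty)
end set {} — state 1 not in

Answer: REJECT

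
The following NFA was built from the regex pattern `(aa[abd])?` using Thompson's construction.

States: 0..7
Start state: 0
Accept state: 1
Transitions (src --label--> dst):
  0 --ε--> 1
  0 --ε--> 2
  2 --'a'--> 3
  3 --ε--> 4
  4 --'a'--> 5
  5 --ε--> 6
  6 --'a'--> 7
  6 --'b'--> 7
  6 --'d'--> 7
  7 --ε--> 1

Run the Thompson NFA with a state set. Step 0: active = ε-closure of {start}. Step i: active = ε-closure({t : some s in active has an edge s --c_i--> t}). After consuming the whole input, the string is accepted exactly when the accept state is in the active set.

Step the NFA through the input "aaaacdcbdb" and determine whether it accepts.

start: ε-closure({0}) = {0,1,2}
'a' @ 1: {3,4}
'a' @ 2: {5,6}
'a' @ 3: {1,7}  [accepting]
'a' @ 4: {}  — no active states
rest 'cdcbdb' ignored (set empty)
after full input: {}  (accept=1 not in)

Answer: REJECT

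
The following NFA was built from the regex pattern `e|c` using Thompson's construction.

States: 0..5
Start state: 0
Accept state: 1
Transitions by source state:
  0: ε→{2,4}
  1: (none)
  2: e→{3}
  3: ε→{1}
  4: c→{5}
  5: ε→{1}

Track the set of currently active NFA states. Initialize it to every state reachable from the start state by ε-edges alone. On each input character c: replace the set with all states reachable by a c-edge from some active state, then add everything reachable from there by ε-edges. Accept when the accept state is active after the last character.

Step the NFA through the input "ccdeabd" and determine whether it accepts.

start: ε-closure({0}) = {0,2,4}
'c' @ 1: {1,5}  (accept∈set)
'c' @ 2: {}  — dead — no transitions
rest 'deabd' ignored (set empty)
final: {}; accept 1 not in set

Answer: REJECT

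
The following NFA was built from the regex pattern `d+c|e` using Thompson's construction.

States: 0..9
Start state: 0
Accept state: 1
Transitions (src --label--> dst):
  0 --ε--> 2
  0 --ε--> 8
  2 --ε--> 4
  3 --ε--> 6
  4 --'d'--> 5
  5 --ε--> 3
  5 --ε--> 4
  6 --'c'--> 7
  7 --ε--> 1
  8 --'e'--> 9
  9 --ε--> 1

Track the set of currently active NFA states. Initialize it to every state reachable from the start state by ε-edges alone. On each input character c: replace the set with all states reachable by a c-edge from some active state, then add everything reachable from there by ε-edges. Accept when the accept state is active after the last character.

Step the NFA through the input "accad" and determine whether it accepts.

start: ε-closure({0}) = {0,2,4,8}
'a' @ 1: {}  — dead — no transitions
rest 'ccad' ignored (set empty)
after full input: {}  (accept=1 not in)

Answer: REJECT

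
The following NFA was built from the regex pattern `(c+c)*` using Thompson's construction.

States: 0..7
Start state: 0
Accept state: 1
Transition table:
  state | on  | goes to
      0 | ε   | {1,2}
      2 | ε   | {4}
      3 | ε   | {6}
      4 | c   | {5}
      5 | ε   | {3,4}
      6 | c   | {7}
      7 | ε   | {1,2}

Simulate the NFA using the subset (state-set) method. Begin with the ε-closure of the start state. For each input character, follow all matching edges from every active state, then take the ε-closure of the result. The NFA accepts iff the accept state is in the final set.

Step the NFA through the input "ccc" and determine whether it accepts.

start: ε-closure({0}) = {0,1,2,4}
'c' @ 1: {3,4,5,6}
'c' @ 2: {1,2,3,4,5,6,7}  ✓accept
'c' @ 3: {1,2,3,4,5,6,7}  ✓accept
end set {1,2,3,4,5,6,7} — state 1 in

Answer: ACCEPT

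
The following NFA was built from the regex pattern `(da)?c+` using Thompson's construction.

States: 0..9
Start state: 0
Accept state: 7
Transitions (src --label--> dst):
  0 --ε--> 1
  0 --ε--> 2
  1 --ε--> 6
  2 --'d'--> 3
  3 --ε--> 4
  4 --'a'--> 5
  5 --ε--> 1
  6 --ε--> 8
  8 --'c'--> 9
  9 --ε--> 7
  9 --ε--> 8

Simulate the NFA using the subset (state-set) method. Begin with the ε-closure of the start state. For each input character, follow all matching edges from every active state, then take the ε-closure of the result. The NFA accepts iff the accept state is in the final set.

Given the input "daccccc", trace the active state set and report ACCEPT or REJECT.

Answer: ACCEPT

Steps:
initial (ε-close {0}): {0,1,2,6,8}
'd' @ 1: {3,4}
'a' @ 2: {1,5,6,8}
'c' @ 3: {7,8,9}  [accepting]
'c' @ 4: {7,8,9}  [accepting]
'c' @ 5: {7,8,9}  [accepting]
'c' @ 6: {7,8,9}  [accepting]
'c' @ 7: {7,8,9}  [accepting]
final: {7,8,9}; accept 7 in set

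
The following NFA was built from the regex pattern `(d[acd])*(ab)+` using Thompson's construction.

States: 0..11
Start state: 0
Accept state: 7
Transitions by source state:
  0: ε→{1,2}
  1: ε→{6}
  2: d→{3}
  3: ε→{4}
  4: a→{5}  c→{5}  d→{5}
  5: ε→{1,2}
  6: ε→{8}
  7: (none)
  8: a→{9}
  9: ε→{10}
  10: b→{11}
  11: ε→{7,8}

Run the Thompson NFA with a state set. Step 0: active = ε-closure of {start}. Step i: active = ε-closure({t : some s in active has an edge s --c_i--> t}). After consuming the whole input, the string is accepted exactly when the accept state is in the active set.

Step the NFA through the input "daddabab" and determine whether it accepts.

S₀ = ε-closure({0}) = {0,1,2,6,8}
'd' @ 1: {3,4}
'a' @ 2: {1,2,5,6,8}
'd' @ 3: {3,4}
'd' @ 4: {1,2,5,6,8}
'a' @ 5: {9,10}
'b' @ 6: {7,8,11}  ✓accept
'a' @ 7: {9,10}
'b' @ 8: {7,8,11}  ✓accept
final: {7,8,11}; accept 7 in set

Answer: ACCEPT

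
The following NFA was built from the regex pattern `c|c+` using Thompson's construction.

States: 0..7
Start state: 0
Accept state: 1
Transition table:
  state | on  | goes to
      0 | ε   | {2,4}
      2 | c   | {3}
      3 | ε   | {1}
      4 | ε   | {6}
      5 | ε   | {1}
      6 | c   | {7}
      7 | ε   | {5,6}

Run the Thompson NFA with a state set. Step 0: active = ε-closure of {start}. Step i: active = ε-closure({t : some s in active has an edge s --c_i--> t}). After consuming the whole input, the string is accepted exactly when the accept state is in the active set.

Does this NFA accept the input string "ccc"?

Answer: ACCEPT

Derivation:
start: ε-closure({0}) = {0,2,4,6}
'c' @ 1: {1,3,5,6,7}  (accept∈set)
'c' @ 2: {1,5,6,7}  (accept∈set)
'c' @ 3: {1,5,6,7}  (accept∈set)
after full input: {1,5,6,7}  (accept=1 in)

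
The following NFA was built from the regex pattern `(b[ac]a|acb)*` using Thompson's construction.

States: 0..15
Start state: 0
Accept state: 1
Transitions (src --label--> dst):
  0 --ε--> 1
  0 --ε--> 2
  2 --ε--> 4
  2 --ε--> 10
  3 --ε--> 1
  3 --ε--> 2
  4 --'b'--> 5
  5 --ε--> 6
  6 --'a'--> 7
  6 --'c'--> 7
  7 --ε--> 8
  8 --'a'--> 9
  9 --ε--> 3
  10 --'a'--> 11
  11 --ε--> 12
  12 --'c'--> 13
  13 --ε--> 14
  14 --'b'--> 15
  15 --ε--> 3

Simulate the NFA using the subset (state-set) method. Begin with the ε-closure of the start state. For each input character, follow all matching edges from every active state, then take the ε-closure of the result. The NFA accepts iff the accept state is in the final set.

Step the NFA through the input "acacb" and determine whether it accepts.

Answer: REJECT

Steps:
start: ε-closure({0}) = {0,1,2,4,10}
'a' @ 1: {11,12}
'c' @ 2: {13,14}
'a' @ 3: {}  — no active states
rest 'cb' ignored (set empty)
after full input: {}  (accept=1 not in)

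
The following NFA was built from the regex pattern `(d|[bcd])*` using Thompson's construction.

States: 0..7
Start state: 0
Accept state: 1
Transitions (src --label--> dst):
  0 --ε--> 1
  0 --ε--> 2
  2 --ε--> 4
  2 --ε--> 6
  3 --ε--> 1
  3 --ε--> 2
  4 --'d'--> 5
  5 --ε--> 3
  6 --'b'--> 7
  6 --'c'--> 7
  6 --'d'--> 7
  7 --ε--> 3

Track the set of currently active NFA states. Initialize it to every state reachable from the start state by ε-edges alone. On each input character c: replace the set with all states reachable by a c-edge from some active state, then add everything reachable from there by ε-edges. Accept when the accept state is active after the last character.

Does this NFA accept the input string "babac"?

start: ε-closure({0}) = {0,1,2,4,6}
'b' @ 1: {1,2,3,4,6,7}  (accept∈set)
'a' @ 2: {}  — state set empty
rest 'bac' ignored (set empty)
final: {}; accept 1 not in set

Answer: REJECT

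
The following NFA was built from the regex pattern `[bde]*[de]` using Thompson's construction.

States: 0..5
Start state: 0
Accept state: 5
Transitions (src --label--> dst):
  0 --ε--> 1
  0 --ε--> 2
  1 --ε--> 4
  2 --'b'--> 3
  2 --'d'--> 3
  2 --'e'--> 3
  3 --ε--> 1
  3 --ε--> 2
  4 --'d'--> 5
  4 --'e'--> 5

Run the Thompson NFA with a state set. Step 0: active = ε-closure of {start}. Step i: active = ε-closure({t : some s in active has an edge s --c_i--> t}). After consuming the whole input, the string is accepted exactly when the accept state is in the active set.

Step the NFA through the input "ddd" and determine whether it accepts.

Answer: ACCEPT

Steps:
initial (ε-close {0}): {0,1,2,4}
'd' @ 1: {1,2,3,4,5}  [accepting]
'd' @ 2: {1,2,3,4,5}  [accepting]
'd' @ 3: {1,2,3,4,5}  [accepting]
after full input: {1,2,3,4,5}  (accept=5 in)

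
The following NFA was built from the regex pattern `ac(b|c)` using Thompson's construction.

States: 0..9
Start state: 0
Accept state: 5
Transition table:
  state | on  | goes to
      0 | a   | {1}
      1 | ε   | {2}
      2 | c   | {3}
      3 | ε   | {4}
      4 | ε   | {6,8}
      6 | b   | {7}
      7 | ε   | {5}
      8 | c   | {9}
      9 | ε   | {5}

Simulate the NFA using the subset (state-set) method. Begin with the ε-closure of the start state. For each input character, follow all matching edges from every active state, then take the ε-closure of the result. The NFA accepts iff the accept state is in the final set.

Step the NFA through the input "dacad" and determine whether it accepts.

start: ε-closure({0}) = {0}
'd' @ 1: {}  — no active states
rest 'acad' ignored (set empty)
end set {} — state 5 not in

Answer: REJECT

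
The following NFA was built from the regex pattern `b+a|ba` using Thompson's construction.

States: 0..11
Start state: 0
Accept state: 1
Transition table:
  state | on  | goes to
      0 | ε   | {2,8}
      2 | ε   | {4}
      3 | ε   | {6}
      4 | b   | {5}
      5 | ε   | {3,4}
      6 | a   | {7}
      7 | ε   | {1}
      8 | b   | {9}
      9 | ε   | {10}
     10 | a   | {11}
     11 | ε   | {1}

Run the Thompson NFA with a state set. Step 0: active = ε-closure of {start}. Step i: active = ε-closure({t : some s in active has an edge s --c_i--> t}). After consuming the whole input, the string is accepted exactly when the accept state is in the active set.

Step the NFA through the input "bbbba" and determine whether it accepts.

start: ε-closure({0}) = {0,2,4,8}
'b' @ 1: {3,4,5,6,9,10}
'b' @ 2: {3,4,5,6}
'b' @ 3: {3,4,5,6}
'b' @ 4: {3,4,5,6}
'a' @ 5: {1,7}  (accept∈set)
final: {1,7}; accept 1 in set

Answer: ACCEPT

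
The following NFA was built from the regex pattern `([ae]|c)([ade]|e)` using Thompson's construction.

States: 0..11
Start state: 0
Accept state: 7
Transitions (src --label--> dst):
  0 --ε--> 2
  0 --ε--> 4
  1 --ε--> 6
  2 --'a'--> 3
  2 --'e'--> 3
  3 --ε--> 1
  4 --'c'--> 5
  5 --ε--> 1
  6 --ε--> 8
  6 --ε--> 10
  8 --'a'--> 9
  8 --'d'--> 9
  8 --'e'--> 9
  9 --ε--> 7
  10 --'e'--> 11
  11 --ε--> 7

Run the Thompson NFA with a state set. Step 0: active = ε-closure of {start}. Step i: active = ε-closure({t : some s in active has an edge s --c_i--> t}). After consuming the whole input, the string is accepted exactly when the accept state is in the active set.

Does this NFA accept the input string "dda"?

Answer: REJECT

Derivation:
S₀ = ε-closure({0}) = {0,2,4}
'd' @ 1: {}  — state set empty
rest 'da' ignored (set empty)
final: {}; accept 7 not in set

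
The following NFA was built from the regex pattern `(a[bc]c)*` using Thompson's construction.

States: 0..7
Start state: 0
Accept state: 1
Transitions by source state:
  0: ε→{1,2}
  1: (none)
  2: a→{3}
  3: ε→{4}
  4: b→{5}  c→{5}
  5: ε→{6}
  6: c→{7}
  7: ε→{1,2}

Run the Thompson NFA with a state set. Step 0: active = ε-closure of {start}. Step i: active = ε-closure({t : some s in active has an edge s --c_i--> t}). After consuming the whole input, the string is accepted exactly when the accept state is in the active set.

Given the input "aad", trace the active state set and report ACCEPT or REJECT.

start: ε-closure({0}) = {0,1,2}
'a' @ 1: {3,4}
'a' @ 2: {}  — state set empty
rest 'd' ignored (set empty)
end set {} — state 1 not in

Answer: REJECT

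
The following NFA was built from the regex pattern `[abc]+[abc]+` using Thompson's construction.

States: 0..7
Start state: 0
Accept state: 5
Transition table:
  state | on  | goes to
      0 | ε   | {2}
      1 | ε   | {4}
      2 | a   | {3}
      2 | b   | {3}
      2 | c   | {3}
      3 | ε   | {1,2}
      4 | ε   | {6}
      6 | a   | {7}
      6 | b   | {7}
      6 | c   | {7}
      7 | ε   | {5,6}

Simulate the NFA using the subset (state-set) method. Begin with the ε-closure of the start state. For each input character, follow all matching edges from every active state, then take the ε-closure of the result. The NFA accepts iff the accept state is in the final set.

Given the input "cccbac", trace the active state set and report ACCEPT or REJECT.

start: ε-closure({0}) = {0,2}
'c' @ 1: {1,2,3,4,6}
'c' @ 2: {1,2,3,4,5,6,7}  [accepting]
'c' @ 3: {1,2,3,4,5,6,7}  [accepting]
'b' @ 4: {1,2,3,4,5,6,7}  [accepting]
'a' @ 5: {1,2,3,4,5,6,7}  [accepting]
'c' @ 6: {1,2,3,4,5,6,7}  [accepting]
final: {1,2,3,4,5,6,7}; accept 5 in set

Answer: ACCEPT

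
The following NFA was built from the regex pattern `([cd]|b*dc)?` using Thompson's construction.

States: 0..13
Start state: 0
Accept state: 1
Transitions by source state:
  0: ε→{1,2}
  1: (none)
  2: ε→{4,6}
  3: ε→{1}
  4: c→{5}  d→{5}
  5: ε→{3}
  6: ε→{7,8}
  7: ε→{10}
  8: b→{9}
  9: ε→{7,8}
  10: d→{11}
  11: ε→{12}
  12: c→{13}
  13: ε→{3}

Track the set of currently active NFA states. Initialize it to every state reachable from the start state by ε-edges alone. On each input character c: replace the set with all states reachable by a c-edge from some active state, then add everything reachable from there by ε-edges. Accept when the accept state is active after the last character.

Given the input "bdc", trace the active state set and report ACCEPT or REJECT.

initial (ε-close {0}): {0,1,2,4,6,7,8,10}
'b' @ 1: {7,8,9,10}
'd' @ 2: {11,12}
'c' @ 3: {1,3,13}  [accepting]
end set {1,3,13} — state 1 in

Answer: ACCEPT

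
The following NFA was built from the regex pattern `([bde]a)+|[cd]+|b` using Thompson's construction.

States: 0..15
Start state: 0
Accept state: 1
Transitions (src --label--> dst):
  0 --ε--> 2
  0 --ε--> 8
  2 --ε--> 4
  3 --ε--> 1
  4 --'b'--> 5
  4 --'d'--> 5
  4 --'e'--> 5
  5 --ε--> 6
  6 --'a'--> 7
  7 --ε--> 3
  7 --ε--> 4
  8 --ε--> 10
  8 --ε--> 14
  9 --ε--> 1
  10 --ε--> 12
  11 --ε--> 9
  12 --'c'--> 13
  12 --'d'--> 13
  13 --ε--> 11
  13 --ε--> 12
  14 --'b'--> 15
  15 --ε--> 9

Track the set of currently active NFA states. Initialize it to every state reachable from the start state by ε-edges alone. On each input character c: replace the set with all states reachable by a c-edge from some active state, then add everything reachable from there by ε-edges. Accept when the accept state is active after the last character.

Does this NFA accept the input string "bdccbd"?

Answer: REJECT

Trace:
S₀ = ε-closure({0}) = {0,2,4,8,10,12,14}
'b' @ 1: {1,5,6,9,15}  ✓accept
'd' @ 2: {}  — dead — no transitions
rest 'ccbd' ignored (set empty)
after full input: {}  (accept=1 not in)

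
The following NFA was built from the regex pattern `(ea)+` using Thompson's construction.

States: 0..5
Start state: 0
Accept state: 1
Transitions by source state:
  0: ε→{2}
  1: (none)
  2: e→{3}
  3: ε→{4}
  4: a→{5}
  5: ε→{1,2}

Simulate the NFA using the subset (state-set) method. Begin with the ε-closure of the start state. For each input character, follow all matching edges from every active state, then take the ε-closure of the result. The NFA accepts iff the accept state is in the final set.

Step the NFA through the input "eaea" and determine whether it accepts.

S₀ = ε-closure({0}) = {0,2}
'e' @ 1: {3,4}
'a' @ 2: {1,2,5}  ✓accept
'e' @ 3: {3,4}
'a' @ 4: {1,2,5}  ✓accept
after full input: {1,2,5}  (accept=1 in)

Answer: ACCEPT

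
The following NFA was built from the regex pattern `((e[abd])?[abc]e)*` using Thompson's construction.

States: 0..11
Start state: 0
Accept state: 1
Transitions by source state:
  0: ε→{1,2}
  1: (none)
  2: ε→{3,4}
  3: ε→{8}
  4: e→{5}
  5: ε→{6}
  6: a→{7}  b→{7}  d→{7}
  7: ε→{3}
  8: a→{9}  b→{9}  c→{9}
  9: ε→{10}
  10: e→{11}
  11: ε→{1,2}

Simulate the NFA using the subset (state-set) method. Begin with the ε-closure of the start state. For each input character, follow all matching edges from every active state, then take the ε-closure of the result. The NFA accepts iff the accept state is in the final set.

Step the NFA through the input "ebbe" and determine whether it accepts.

Answer: ACCEPT

Trace:
start: ε-closure({0}) = {0,1,2,3,4,8}
'e' @ 1: {5,6}
'b' @ 2: {3,7,8}
'b' @ 3: {9,10}
'e' @ 4: {1,2,3,4,8,11}  ✓accept
end set {1,2,3,4,8,11} — state 1 in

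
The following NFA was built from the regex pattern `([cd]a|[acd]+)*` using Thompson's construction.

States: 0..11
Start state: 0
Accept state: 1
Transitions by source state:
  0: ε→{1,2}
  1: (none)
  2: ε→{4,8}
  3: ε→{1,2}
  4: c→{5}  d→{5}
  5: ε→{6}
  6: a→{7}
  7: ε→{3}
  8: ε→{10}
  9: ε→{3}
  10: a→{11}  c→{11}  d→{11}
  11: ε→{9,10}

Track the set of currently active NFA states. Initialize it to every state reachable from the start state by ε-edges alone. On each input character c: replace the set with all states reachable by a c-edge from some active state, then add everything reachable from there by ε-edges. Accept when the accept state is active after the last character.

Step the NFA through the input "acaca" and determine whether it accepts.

Answer: ACCEPT

Derivation:
S₀ = ε-closure({0}) = {0,1,2,4,8,10}
'a' @ 1: {1,2,3,4,8,9,10,11}  [accepting]
'c' @ 2: {1,2,3,4,5,6,8,9,10,11}  [accepting]
'a' @ 3: {1,2,3,4,7,8,9,10,11}  [accepting]
'c' @ 4: {1,2,3,4,5,6,8,9,10,11}  [accepting]
'a' @ 5: {1,2,3,4,7,8,9,10,11}  [accepting]
after full input: {1,2,3,4,7,8,9,10,11}  (accept=1 in)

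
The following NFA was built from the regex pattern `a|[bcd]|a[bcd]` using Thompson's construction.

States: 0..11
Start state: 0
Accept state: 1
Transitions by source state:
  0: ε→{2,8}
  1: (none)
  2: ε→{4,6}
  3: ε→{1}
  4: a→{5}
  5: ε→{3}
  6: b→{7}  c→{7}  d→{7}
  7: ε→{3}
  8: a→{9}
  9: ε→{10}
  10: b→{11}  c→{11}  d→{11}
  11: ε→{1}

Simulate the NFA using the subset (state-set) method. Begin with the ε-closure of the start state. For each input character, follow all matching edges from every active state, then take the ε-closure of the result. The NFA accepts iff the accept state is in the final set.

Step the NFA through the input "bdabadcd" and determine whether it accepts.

S₀ = ε-closure({0}) = {0,2,4,6,8}
'b' @ 1: {1,3,7}  ✓accept
'd' @ 2: {}  — state set empty
rest 'abadcd' ignored (set empty)
final: {}; accept 1 not in set

Answer: REJECT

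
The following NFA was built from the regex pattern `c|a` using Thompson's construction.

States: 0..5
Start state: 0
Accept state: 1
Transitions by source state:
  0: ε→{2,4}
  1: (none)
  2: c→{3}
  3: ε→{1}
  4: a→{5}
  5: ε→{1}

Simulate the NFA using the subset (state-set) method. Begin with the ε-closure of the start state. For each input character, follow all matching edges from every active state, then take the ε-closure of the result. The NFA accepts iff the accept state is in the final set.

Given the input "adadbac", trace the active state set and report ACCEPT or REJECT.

Answer: REJECT

Derivation:
initial (ε-close {0}): {0,2,4}
'a' @ 1: {1,5}  [accepting]
'd' @ 2: {}  — no active states
rest 'adbac' ignored (set empty)
after full input: {}  (accept=1 not in)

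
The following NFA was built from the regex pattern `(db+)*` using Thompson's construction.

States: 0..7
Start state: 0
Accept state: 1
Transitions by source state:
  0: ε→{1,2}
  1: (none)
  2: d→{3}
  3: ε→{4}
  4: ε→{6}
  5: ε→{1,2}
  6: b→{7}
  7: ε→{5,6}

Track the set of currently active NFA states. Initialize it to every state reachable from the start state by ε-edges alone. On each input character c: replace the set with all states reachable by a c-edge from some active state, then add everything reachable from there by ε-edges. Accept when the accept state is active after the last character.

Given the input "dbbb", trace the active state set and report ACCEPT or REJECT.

Answer: ACCEPT

Trace:
S₀ = ε-closure({0}) = {0,1,2}
'd' @ 1: {3,4,6}
'b' @ 2: {1,2,5,6,7}  (accept∈set)
'b' @ 3: {1,2,5,6,7}  (accept∈set)
'b' @ 4: {1,2,5,6,7}  (accept∈set)
after full input: {1,2,5,6,7}  (accept=1 in)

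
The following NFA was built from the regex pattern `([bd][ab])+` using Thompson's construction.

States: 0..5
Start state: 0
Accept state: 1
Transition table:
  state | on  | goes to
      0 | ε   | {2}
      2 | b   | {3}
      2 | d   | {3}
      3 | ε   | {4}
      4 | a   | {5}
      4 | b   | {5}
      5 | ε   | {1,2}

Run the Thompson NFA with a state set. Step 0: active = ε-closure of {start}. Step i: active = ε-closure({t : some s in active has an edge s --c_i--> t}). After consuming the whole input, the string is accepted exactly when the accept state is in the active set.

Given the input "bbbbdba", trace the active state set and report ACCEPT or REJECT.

start: ε-closure({0}) = {0,2}
'b' @ 1: {3,4}
'b' @ 2: {1,2,5}  ✓accept
'b' @ 3: {3,4}
'b' @ 4: {1,2,5}  ✓accept
'd' @ 5: {3,4}
'b' @ 6: {1,2,5}  ✓accept
'a' @ 7: {}  — no active states
end set {} — state 1 not in

Answer: REJECT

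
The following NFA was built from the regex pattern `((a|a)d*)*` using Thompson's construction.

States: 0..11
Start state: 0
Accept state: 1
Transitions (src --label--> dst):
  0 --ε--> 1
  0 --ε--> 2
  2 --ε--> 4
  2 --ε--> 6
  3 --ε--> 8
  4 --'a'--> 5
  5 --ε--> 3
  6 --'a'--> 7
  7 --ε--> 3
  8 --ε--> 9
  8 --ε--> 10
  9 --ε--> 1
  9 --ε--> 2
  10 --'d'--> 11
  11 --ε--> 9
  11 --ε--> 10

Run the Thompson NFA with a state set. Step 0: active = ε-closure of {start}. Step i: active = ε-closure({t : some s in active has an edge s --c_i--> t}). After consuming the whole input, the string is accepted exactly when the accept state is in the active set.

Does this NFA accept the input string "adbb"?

Answer: REJECT

Trace:
initial (ε-close {0}): {0,1,2,4,6}
'a' @ 1: {1,2,3,4,5,6,7,8,9,10}  (accept∈set)
'd' @ 2: {1,2,4,6,9,10,11}  (accept∈set)
'b' @ 3: {}  — no active states
rest 'b' ignored (set empty)
final: {}; accept 1 not in set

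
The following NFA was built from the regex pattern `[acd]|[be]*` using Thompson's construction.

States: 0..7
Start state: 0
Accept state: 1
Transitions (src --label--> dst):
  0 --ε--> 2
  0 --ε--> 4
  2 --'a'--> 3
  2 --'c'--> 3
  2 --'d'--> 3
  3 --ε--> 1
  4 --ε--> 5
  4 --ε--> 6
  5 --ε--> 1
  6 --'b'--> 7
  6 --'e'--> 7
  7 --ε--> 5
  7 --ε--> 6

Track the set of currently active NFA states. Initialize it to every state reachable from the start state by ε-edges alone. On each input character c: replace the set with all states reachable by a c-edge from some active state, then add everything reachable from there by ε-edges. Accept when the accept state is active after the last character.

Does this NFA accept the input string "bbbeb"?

Answer: ACCEPT

Steps:
start: ε-closure({0}) = {0,1,2,4,5,6}
'b' @ 1: {1,5,6,7}  (accept∈set)
'b' @ 2: {1,5,6,7}  (accept∈set)
'b' @ 3: {1,5,6,7}  (accept∈set)
'e' @ 4: {1,5,6,7}  (accept∈set)
'b' @ 5: {1,5,6,7}  (accept∈set)
final: {1,5,6,7}; accept 1 in set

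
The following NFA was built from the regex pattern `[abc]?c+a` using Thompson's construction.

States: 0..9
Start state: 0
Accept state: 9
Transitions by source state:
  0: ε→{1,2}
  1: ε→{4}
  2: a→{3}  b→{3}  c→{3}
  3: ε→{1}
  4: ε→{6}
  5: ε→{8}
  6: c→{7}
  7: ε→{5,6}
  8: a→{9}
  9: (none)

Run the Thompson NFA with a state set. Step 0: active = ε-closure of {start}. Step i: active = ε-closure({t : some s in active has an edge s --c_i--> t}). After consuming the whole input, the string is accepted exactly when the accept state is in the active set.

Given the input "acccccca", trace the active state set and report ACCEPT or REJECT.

Answer: ACCEPT

Trace:
initial (ε-close {0}): {0,1,2,4,6}
'a' @ 1: {1,3,4,6}
'c' @ 2: {5,6,7,8}
'c' @ 3: {5,6,7,8}
'c' @ 4: {5,6,7,8}
'c' @ 5: {5,6,7,8}
'c' @ 6: {5,6,7,8}
'c' @ 7: {5,6,7,8}
'a' @ 8: {9}  ✓accept
final: {9}; accept 9 in set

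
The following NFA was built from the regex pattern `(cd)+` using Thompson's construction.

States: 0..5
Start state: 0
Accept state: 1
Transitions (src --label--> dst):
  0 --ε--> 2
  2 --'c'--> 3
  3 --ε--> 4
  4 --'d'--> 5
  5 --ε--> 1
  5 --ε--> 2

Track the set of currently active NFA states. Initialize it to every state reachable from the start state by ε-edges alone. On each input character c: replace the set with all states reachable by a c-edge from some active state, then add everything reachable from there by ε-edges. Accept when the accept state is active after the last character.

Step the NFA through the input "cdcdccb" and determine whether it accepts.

start: ε-closure({0}) = {0,2}
'c' @ 1: {3,4}
'd' @ 2: {1,2,5}  [accepting]
'c' @ 3: {3,4}
'd' @ 4: {1,2,5}  [accepting]
'c' @ 5: {3,4}
'c' @ 6: {}  — state set empty
rest 'b' ignored (set empty)
end set {} — state 1 not in

Answer: REJECT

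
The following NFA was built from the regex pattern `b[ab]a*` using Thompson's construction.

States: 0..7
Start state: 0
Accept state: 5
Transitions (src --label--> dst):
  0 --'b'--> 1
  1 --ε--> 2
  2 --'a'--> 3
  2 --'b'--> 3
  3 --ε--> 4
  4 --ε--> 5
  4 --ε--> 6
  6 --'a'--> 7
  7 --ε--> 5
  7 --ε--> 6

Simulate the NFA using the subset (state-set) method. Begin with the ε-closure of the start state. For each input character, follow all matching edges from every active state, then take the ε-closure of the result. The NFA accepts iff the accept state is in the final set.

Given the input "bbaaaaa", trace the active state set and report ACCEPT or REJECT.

S₀ = ε-closure({0}) = {0}
'b' @ 1: {1,2}
'b' @ 2: {3,4,5,6}  ✓accept
'a' @ 3: {5,6,7}  ✓accept
'a' @ 4: {5,6,7}  ✓accept
'a' @ 5: {5,6,7}  ✓accept
'a' @ 6: {5,6,7}  ✓accept
'a' @ 7: {5,6,7}  ✓accept
after full input: {5,6,7}  (accept=5 in)

Answer: ACCEPT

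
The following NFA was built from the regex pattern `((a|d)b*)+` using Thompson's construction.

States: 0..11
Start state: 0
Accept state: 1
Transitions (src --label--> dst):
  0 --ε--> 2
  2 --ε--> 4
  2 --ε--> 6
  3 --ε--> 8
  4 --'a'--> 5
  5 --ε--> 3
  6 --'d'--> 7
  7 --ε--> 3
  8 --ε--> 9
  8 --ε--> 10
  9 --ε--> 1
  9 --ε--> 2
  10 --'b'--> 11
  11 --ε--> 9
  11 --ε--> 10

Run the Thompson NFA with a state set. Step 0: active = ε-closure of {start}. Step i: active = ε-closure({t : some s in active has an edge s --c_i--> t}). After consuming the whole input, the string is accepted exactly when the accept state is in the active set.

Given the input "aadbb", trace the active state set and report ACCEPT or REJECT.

initial (ε-close {0}): {0,2,4,6}
'a' @ 1: {1,2,3,4,5,6,8,9,10}  ✓accept
'a' @ 2: {1,2,3,4,5,6,8,9,10}  ✓accept
'd' @ 3: {1,2,3,4,6,7,8,9,10}  ✓accept
'b' @ 4: {1,2,4,6,9,10,11}  ✓accept
'b' @ 5: {1,2,4,6,9,10,11}  ✓accept
after full input: {1,2,4,6,9,10,11}  (accept=1 in)

Answer: ACCEPT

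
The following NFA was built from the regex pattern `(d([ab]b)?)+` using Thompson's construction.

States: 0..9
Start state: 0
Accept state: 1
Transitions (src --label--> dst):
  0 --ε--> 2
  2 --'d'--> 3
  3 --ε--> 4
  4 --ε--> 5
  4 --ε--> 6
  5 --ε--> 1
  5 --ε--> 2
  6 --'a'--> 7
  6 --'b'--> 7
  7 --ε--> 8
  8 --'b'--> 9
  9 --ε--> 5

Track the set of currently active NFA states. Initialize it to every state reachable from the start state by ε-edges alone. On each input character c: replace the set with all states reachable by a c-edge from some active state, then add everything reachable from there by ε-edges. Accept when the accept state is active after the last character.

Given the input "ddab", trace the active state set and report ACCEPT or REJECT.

Answer: ACCEPT

Derivation:
initial (ε-close {0}): {0,2}
'd' @ 1: {1,2,3,4,5,6}  (accept∈set)
'd' @ 2: {1,2,3,4,5,6}  (accept∈set)
'a' @ 3: {7,8}
'b' @ 4: {1,2,5,9}  (accept∈set)
after full input: {1,2,5,9}  (accept=1 in)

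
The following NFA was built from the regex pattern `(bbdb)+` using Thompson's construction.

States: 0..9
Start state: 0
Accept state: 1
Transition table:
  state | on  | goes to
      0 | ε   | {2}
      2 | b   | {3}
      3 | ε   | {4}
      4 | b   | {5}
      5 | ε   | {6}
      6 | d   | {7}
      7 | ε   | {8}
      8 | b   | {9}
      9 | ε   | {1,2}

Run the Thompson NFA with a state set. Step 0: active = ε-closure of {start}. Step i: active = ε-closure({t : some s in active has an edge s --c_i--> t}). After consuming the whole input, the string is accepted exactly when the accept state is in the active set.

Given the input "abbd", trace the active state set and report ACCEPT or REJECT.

Answer: REJECT

Derivation:
S₀ = ε-closure({0}) = {0,2}
'a' @ 1: {}  — state set empty
rest 'bbd' ignored (set empty)
after full input: {}  (accept=1 not in)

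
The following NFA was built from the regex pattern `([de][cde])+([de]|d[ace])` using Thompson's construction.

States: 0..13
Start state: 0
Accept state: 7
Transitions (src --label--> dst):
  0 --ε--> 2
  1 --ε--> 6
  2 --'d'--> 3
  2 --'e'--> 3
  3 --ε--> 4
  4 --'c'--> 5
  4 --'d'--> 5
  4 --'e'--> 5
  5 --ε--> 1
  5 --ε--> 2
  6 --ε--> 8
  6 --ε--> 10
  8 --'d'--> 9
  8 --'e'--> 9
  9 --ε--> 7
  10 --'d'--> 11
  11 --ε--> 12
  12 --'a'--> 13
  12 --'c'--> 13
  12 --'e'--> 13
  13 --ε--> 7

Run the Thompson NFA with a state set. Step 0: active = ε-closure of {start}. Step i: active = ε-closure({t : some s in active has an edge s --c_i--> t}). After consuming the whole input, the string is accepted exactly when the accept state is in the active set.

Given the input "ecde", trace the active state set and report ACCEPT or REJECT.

Answer: ACCEPT

Derivation:
S₀ = ε-closure({0}) = {0,2}
'e' @ 1: {3,4}
'c' @ 2: {1,2,5,6,8,10}
'd' @ 3: {3,4,7,9,11,12}  [accepting]
'e' @ 4: {1,2,5,6,7,8,10,13}  [accepting]
final: {1,2,5,6,7,8,10,13}; accept 7 in set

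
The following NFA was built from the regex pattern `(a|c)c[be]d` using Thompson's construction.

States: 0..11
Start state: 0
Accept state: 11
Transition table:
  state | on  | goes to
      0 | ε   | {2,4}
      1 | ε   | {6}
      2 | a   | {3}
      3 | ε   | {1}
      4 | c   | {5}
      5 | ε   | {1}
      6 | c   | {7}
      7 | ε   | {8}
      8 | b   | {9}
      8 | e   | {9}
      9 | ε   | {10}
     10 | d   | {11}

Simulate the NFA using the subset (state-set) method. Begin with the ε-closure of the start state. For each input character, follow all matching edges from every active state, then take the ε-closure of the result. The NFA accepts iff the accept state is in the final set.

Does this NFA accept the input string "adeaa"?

S₀ = ε-closure({0}) = {0,2,4}
'a' @ 1: {1,3,6}
'd' @ 2: {}  — no active states
rest 'eaa' ignored (set empty)
end set {} — state 11 not in

Answer: REJECT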